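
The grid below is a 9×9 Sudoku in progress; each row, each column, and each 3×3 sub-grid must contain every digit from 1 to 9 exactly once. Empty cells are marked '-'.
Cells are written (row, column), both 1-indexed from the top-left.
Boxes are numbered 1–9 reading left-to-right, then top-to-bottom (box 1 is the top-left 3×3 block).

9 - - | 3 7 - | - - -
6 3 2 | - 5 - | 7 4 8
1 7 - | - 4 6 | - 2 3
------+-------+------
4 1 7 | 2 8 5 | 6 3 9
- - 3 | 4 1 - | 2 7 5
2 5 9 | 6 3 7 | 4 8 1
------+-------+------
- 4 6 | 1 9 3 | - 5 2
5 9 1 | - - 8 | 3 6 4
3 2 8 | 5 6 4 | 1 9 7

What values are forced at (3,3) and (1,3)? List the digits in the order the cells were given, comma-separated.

5,4

For (3,3):
  Row 3 already contains {1, 2, 3, 4, 6, 7}.
  Column 3 already contains {1, 2, 3, 6, 7, 8, 9}.
  Its 3×3 block (box 1) already contains {1, 2, 3, 6, 7, 9}.
  The only value from 1–9 not eliminated is 5, so (3,3) = 5.
For (1,3):
  Consider where 4 can go in box 1.
  (1,2) is out (column 2 already has a 4).
  (3,3) is out (row 3 already has a 4).
  So the only cell in box 1 that can hold 4 is (1,3).
  So (1,3) = 4.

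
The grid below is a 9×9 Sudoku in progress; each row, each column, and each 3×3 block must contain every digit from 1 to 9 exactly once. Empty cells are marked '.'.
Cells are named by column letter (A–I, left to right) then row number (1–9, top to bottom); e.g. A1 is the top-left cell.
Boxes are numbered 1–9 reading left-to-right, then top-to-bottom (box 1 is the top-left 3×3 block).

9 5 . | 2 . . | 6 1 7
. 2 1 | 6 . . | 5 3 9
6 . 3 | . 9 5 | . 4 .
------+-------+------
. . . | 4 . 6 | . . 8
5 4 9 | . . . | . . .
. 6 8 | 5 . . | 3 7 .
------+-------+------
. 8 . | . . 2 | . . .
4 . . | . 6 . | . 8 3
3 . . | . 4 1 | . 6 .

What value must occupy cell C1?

Row 1 already contains {1, 2, 5, 6, 7, 9}.
Column C already contains {1, 3, 8, 9}.
Its 3×3 block (box 1) already contains {1, 2, 3, 5, 6, 9}.
The only value from 1–9 not eliminated is 4, so C1 = 4.

4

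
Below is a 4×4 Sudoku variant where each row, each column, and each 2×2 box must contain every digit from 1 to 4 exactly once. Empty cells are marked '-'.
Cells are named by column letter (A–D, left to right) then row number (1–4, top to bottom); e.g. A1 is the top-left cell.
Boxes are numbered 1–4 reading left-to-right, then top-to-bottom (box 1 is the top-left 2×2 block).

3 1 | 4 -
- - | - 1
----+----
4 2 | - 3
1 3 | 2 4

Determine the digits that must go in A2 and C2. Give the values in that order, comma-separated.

2,3

For A2:
  Row 2 already contains {1}.
  Column A already contains {1, 3, 4}.
  Its 2×2 block (box 1) already contains {1, 3}.
  The only value from 1–4 not eliminated is 2, so A2 = 2.
For C2:
  Row 2 already contains {1}.
  Column C already contains {2, 4}.
  Its 2×2 block (box 2) already contains {1, 4}.
  The only value from 1–4 not eliminated is 3, so C2 = 3.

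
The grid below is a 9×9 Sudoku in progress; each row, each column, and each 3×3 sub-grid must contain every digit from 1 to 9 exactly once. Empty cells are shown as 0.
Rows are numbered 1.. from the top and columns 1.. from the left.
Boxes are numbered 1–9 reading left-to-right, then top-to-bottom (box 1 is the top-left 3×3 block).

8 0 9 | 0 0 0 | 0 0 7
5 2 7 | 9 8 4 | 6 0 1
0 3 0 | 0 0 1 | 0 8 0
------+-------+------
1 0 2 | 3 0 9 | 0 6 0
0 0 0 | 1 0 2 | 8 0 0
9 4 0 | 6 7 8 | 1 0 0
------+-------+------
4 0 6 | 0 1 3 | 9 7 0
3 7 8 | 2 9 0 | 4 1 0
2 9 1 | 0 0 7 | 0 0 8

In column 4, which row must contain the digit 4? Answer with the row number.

9

Consider where 4 can go in column 4.
row 1, column 4 is out (box 2 already has a 4).
row 3, column 4 is out (box 2 already has a 4).
row 7, column 4 is out (row 7 already has a 4).
So the only cell in column 4 that can hold 4 is row 9, column 4.
That is row 9.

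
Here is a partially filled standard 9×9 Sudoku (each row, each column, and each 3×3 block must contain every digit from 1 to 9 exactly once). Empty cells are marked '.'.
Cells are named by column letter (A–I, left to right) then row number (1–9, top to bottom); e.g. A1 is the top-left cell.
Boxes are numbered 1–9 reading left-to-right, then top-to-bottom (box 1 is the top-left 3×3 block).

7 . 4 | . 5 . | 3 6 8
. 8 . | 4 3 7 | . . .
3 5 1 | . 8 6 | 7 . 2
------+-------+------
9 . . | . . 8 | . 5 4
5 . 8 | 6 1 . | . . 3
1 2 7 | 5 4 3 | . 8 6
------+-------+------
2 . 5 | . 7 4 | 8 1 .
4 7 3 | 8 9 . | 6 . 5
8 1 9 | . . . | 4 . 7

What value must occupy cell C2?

2

Cell C2 itself could take any of {2, 6} by direct elimination.
Consider where 2 can go in box 1.
B1 is out (column B already has a 2).
A2 is out (column A already has a 2).
So the only cell in box 1 that can hold 2 is C2.
Therefore C2 = 2.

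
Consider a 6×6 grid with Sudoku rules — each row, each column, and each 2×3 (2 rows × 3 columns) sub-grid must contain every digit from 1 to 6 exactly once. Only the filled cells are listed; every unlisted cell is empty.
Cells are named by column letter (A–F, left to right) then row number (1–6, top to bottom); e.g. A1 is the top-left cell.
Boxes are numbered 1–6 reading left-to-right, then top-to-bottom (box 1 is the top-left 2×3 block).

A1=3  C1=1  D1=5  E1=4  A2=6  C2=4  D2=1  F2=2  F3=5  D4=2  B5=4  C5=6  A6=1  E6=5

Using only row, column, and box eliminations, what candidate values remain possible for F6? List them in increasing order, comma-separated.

3,4,6

Row 6 already contains {1, 5}.
Column F already contains {2, 5}.
Its 2×3 block (box 6) already contains {5}.
Removing those from 1–6 leaves {3, 4, 6} as the candidates for F6.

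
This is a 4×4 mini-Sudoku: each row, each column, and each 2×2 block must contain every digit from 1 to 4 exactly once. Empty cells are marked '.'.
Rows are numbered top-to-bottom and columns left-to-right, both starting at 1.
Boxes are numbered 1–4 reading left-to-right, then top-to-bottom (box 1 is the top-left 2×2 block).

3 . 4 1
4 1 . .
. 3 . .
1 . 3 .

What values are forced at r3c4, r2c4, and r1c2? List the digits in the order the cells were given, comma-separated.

For r3c4:
  Consider where 4 can go in row 3.
  r3c1 is out (column 1 already has a 4).
  r3c3 is out (column 3 already has a 4).
  So the only cell in row 3 that can hold 4 is r3c4.
  So r3c4 = 4.
For r2c4:
  Consider where 3 can go in row 2.
  r2c3 is out (column 3 already has a 3).
  So the only cell in row 2 that can hold 3 is r2c4.
  So r2c4 = 3.
For r1c2:
  Row 1 already contains {1, 3, 4}.
  Column 2 already contains {1, 3}.
  Its 2×2 block (box 1) already contains {1, 3, 4}.
  The only value from 1–4 not eliminated is 2, so r1c2 = 2.

4,3,2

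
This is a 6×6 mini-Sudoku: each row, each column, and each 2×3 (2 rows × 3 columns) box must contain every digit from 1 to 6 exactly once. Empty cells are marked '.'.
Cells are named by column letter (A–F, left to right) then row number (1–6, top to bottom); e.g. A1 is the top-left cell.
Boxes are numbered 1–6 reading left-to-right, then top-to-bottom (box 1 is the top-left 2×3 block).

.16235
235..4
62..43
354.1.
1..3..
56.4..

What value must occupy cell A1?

Row 1 already contains {1, 2, 3, 5, 6}.
Column A already contains {1, 2, 3, 5, 6}.
Its 2×3 block (box 1) already contains {1, 2, 3, 5, 6}.
The only value from 1–6 not eliminated is 4, so A1 = 4.

4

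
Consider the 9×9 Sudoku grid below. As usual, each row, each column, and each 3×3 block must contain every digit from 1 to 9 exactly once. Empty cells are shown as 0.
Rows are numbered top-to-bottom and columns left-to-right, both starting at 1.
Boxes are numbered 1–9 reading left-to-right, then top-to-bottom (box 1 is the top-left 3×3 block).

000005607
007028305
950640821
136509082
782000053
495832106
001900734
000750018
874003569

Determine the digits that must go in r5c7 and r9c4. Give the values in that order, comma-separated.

For r5c7:
  Consider where 9 can go in column 7.
  r4c7 is out (row 4 already has a 9).
  r8c7 is out (box 9 already has a 9).
  So the only cell in column 7 that can hold 9 is r5c7.
  So r5c7 = 9.
For r9c4:
  Consider where 2 can go in column 4.
  r1c4 is out (box 2 already has a 2).
  r2c4 is out (row 2 already has a 2).
  r5c4 is out (row 5 already has a 2).
  So the only cell in column 4 that can hold 2 is r9c4.
  So r9c4 = 2.

9,2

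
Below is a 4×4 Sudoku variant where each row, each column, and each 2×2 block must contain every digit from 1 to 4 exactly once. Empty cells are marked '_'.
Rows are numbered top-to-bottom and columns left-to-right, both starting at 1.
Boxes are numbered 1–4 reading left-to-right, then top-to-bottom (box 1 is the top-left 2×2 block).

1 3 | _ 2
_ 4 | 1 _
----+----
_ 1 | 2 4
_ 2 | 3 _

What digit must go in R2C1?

2

Row 2 already contains {1, 4}.
Column 1 already contains {1}.
Its 2×2 block (box 1) already contains {1, 3, 4}.
The only value from 1–4 not eliminated is 2, so R2C1 = 2.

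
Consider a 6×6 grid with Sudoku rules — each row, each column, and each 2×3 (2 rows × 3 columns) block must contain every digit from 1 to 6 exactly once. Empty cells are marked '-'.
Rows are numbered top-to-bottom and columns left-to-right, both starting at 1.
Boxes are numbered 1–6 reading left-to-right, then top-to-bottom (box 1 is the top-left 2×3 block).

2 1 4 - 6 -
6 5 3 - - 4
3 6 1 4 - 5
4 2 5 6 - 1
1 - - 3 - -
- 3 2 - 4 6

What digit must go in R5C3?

6

Row 5 already contains {1, 3}.
Column 3 already contains {1, 2, 3, 4, 5}.
Its 2×3 block (box 5) already contains {1, 2, 3}.
The only value from 1–6 not eliminated is 6, so R5C3 = 6.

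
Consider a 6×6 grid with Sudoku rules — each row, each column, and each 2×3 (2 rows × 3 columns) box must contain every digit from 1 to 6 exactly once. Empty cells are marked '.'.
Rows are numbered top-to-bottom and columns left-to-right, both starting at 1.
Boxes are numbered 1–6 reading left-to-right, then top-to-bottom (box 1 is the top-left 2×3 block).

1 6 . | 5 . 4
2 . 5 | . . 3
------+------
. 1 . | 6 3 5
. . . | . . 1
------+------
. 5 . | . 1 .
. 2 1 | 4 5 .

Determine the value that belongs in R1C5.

2

Row 1 already contains {1, 4, 5, 6}.
Column 5 already contains {1, 3, 5}.
Its 2×3 block (box 2) already contains {3, 4, 5}.
The only value from 1–6 not eliminated is 2, so R1C5 = 2.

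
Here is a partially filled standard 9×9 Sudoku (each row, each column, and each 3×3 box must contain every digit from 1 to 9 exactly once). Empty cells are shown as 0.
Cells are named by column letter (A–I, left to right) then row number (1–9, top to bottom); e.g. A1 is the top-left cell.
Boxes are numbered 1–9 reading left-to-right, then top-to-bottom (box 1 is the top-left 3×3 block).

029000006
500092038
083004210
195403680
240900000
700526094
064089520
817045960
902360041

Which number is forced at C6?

8

Row 6 already contains {2, 4, 5, 6, 7, 9}.
Column C already contains {2, 3, 4, 5, 7, 9}.
Its 3×3 block (box 4) already contains {1, 2, 4, 5, 7, 9}.
The only value from 1–9 not eliminated is 8, so C6 = 8.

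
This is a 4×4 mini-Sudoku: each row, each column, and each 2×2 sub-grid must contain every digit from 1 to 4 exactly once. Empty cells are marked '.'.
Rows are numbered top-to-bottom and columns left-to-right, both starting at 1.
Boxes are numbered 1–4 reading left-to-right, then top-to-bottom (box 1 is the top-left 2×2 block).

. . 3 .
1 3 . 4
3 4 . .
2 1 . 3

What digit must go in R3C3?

1

Cell R3C3 itself could take any of {1, 2} by direct elimination.
Consider where 1 can go in column 3.
R2C3 is out (row 2 already has a 1).
R4C3 is out (row 4 already has a 1).
So the only cell in column 3 that can hold 1 is R3C3.
Therefore R3C3 = 1.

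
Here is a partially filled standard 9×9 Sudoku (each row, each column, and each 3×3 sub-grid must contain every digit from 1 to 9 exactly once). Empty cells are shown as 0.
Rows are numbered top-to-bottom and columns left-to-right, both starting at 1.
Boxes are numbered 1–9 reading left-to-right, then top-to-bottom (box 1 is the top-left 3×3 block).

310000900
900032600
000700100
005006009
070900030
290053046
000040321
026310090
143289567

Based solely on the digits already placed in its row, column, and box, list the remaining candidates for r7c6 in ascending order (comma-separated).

5,7

Row 7 already contains {1, 2, 3, 4}.
Column 6 already contains {2, 3, 6, 9}.
Its 3×3 block (box 8) already contains {1, 2, 3, 4, 8, 9}.
Removing those from 1–9 leaves {5, 7} as the candidates for r7c6.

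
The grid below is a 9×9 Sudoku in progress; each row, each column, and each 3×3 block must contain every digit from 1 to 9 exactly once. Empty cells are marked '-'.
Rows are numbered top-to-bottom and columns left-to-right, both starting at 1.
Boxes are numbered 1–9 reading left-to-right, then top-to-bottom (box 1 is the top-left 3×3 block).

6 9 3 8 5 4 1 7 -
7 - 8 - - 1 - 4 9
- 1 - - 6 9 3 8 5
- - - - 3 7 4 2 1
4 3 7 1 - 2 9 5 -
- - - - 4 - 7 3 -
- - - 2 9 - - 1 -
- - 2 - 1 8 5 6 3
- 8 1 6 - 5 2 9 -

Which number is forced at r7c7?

Row 7 already contains {1, 2, 9}.
Column 7 already contains {1, 2, 3, 4, 5, 7, 9}.
Its 3×3 block (box 9) already contains {1, 2, 3, 5, 6, 9}.
The only value from 1–9 not eliminated is 8, so r7c7 = 8.

8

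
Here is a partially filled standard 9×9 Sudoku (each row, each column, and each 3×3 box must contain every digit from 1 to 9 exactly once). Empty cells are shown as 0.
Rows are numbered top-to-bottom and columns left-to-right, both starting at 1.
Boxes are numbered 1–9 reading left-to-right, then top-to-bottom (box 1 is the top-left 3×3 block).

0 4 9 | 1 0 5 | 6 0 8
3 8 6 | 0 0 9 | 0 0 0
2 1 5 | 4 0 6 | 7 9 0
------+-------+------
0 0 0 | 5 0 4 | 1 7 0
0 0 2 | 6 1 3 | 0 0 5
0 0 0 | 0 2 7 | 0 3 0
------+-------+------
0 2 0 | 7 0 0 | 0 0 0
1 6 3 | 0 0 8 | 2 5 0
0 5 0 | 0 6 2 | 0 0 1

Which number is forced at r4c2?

3

Cell r4c2 itself could take any of {3, 9} by direct elimination.
Consider where 3 can go in column 2.
r5c2 is out (row 5 already has a 3).
r6c2 is out (row 6 already has a 3).
So the only cell in column 2 that can hold 3 is r4c2.
Therefore r4c2 = 3.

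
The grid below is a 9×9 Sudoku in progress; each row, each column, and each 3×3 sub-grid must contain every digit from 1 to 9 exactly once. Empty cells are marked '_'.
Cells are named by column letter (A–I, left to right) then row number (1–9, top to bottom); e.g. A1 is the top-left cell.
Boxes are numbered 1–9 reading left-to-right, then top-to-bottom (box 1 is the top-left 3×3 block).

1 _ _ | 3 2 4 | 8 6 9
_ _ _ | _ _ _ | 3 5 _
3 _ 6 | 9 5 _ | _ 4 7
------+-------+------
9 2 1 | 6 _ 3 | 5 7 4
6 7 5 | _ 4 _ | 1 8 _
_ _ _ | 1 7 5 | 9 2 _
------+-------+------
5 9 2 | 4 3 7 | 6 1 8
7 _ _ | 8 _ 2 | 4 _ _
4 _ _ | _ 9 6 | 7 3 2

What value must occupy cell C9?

8

Row 9 already contains {2, 3, 4, 6, 7, 9}.
Column C already contains {1, 2, 5, 6}.
Its 3×3 block (box 7) already contains {2, 4, 5, 7, 9}.
The only value from 1–9 not eliminated is 8, so C9 = 8.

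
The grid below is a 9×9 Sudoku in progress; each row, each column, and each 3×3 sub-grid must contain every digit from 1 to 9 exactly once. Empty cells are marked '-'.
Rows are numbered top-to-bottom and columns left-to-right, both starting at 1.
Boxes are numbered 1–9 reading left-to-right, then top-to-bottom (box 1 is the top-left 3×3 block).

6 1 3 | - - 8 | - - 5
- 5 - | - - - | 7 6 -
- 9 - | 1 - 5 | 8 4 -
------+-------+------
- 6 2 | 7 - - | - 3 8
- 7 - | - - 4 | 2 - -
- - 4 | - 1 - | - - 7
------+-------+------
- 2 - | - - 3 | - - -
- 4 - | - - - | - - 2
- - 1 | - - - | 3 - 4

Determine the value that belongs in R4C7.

Cell R4C7 itself could take any of {1, 4, 5, 9} by direct elimination.
Consider where 4 can go in box 6.
R5C8 is out (row 5 already has a 4).
R5C9 is out (row 5 already has a 4).
R6C7 is out (row 6 already has a 4).
R6C8 is out (row 6 already has a 4).
So the only cell in box 6 that can hold 4 is R4C7.
Therefore R4C7 = 4.

4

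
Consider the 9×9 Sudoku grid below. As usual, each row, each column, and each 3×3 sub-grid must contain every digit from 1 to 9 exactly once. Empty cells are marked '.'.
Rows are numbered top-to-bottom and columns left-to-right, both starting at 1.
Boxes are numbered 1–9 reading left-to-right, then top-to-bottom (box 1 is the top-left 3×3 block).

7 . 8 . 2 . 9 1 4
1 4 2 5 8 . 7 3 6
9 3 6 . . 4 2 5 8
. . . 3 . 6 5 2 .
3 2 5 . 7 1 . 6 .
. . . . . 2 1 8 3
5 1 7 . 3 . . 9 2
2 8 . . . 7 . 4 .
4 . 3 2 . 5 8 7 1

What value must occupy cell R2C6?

9

Row 2 already contains {1, 2, 3, 4, 5, 6, 7, 8}.
Column 6 already contains {1, 2, 4, 5, 6, 7}.
Its 3×3 block (box 2) already contains {2, 4, 5, 8}.
The only value from 1–9 not eliminated is 9, so R2C6 = 9.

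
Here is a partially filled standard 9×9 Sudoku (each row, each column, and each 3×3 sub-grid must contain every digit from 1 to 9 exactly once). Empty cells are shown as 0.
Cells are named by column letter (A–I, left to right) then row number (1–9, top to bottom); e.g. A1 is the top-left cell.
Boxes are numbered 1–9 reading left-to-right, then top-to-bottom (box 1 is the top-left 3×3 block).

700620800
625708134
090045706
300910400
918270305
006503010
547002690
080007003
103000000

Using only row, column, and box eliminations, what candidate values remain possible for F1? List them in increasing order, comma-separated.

1,9

Row 1 already contains {2, 6, 7, 8}.
Column F already contains {2, 3, 5, 7, 8}.
Its 3×3 block (box 2) already contains {2, 4, 5, 6, 7, 8}.
Removing those from 1–9 leaves {1, 9} as the candidates for F1.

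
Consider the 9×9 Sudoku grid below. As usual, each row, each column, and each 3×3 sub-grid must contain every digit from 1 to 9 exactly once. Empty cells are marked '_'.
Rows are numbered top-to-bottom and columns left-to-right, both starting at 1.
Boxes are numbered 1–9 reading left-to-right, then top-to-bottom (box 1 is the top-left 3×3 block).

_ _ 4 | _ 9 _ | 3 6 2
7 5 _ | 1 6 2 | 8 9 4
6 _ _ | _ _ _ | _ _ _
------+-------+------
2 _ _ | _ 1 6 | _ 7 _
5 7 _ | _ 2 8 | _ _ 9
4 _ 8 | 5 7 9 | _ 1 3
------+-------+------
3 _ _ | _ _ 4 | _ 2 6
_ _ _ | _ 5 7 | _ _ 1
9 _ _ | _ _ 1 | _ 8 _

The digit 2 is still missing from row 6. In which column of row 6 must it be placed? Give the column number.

Consider where 2 can go in row 6.
R6C2 is out (box 4 already has a 2).
So the only cell in row 6 that can hold 2 is R6C7.
That is column 7.

7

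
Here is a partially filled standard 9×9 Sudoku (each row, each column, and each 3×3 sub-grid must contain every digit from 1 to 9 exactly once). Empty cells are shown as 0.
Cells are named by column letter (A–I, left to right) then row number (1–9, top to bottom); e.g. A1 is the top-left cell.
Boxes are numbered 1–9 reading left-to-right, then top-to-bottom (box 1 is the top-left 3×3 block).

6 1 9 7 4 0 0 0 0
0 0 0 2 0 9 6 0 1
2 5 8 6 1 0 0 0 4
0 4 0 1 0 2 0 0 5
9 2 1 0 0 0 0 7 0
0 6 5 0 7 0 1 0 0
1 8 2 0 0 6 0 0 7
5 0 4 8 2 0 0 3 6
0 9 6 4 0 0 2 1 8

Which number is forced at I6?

Cell I6 itself could take any of {2, 3, 9} by direct elimination.
Consider where 9 can go in column I.
I1 is out (row 1 already has a 9).
I5 is out (row 5 already has a 9).
So the only cell in column I that can hold 9 is I6.
Therefore I6 = 9.

9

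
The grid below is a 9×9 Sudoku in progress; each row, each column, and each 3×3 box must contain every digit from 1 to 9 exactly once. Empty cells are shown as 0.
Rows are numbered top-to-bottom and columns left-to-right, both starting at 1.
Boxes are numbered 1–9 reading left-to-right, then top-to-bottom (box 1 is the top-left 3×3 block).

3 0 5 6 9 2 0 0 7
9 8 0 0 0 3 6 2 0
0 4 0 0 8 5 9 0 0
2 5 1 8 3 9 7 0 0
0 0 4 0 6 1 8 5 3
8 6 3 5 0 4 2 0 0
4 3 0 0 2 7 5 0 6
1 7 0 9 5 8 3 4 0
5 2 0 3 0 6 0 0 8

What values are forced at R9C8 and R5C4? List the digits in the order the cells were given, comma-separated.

7,2

For R9C8:
  Consider where 7 can go in box 9.
  R7C8 is out (row 7 already has a 7).
  R8C9 is out (row 8 already has a 7).
  R9C7 is out (column 7 already has a 7).
  So the only cell in box 9 that can hold 7 is R9C8.
  So R9C8 = 7.
For R5C4:
  Consider where 2 can go in row 5.
  R5C1 is out (column 1 already has a 2).
  R5C2 is out (column 2 already has a 2).
  So the only cell in row 5 that can hold 2 is R5C4.
  So R5C4 = 2.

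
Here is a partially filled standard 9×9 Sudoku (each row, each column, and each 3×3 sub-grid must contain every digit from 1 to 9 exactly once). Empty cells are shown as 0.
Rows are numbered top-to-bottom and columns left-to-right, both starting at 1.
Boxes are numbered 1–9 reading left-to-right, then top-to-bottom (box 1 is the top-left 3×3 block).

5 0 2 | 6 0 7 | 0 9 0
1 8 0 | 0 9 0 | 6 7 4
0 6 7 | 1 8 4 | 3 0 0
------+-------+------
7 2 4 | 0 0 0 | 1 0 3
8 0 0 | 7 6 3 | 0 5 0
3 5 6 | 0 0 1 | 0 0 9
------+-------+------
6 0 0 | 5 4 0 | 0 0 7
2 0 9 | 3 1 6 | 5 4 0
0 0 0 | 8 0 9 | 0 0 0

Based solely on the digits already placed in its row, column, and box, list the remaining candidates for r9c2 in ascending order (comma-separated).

1,3,4,7

Row 9 already contains {8, 9}.
Column 2 already contains {2, 5, 6, 8}.
Its 3×3 block (box 7) already contains {2, 6, 9}.
Removing those from 1–9 leaves {1, 3, 4, 7} as the candidates for r9c2.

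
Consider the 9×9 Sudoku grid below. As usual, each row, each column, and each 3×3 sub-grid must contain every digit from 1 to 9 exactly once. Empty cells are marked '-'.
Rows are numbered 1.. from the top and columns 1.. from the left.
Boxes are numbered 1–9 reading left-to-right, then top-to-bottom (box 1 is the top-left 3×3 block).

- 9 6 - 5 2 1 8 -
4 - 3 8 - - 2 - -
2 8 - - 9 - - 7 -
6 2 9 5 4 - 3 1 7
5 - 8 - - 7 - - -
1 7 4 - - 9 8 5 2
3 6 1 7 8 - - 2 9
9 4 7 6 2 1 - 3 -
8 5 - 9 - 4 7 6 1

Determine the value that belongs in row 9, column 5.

Row 9 already contains {1, 4, 5, 6, 7, 8, 9}.
Column 5 already contains {2, 4, 5, 8, 9}.
Its 3×3 block (box 8) already contains {1, 2, 4, 6, 7, 8, 9}.
The only value from 1–9 not eliminated is 3, so row 9, column 5 = 3.

3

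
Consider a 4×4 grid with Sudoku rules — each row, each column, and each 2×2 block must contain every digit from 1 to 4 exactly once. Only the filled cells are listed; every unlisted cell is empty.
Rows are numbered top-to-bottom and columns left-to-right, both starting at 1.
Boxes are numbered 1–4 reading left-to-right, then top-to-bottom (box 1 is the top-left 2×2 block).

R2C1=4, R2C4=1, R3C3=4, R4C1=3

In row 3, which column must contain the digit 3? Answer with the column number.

Consider where 3 can go in row 3.
R3C1 is out (column 1 already has a 3).
R3C2 is out (box 3 already has a 3).
So the only cell in row 3 that can hold 3 is R3C4.
That is column 4.

4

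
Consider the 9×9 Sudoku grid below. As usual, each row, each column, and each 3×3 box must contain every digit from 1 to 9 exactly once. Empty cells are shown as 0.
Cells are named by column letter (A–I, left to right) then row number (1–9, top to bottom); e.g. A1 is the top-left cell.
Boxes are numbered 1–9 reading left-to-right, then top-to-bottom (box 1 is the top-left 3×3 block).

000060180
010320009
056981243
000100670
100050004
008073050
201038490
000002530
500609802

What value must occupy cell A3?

7

Row 3 already contains {1, 2, 3, 4, 5, 6, 8, 9}.
Column A already contains {1, 2, 5}.
Its 3×3 block (box 1) already contains {1, 5, 6}.
The only value from 1–9 not eliminated is 7, so A3 = 7.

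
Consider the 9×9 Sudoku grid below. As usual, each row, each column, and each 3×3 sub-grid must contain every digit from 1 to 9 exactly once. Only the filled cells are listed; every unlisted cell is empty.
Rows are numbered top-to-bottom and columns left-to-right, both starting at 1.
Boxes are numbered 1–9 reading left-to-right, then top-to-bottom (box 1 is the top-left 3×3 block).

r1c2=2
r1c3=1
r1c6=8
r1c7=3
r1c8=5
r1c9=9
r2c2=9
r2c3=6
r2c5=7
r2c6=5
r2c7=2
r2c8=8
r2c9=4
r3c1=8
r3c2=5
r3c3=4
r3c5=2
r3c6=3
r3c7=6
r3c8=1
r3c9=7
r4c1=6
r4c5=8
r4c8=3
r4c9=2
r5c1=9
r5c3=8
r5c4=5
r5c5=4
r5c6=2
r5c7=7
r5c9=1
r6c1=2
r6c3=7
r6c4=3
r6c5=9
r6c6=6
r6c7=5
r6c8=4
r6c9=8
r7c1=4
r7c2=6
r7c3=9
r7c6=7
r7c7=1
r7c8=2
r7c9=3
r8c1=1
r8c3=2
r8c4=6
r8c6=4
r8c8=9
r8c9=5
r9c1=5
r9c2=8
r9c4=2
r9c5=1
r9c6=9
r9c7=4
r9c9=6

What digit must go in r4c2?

4

Cell r4c2 itself could take any of {1, 4} by direct elimination.
Consider where 4 can go in column 2.
r5c2 is out (row 5 already has a 4).
r6c2 is out (row 6 already has a 4).
r8c2 is out (row 8 already has a 4).
So the only cell in column 2 that can hold 4 is r4c2.
Therefore r4c2 = 4.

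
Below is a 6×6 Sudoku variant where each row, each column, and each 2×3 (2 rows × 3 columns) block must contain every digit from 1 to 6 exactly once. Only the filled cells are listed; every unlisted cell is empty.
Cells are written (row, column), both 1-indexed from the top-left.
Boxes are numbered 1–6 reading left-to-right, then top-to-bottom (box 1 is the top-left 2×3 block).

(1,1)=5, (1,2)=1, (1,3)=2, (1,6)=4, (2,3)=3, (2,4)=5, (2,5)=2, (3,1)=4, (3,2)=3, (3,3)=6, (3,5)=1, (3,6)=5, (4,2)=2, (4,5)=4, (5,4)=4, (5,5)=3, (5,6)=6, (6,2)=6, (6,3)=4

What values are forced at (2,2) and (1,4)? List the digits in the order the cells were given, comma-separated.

For (2,2):
  Row 2 already contains {2, 3, 5}.
  Column 2 already contains {1, 2, 3, 6}.
  Its 2×3 block (box 1) already contains {1, 2, 3, 5}.
  The only value from 1–6 not eliminated is 4, so (2,2) = 4.
For (1,4):
  Consider where 3 can go in box 2.
  (1,5) is out (column 5 already has a 3).
  (2,6) is out (row 2 already has a 3).
  So the only cell in box 2 that can hold 3 is (1,4).
  So (1,4) = 3.

4,3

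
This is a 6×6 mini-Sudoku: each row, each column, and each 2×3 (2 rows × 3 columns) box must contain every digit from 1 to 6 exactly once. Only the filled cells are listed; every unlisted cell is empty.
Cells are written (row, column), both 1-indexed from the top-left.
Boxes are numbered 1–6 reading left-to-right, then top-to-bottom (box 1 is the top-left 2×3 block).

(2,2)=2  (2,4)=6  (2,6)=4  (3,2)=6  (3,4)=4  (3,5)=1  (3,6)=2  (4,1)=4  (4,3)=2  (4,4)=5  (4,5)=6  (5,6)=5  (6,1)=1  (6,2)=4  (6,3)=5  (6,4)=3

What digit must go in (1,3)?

4

Cell (1,3) itself could take any of {1, 3, 4, 6} by direct elimination.
Consider where 4 can go in row 1.
(1,1) is out (column 1 already has a 4).
(1,2) is out (column 2 already has a 4).
(1,4) is out (column 4 already has a 4).
(1,5) is out (box 2 already has a 4).
(1,6) is out (column 6 already has a 4).
So the only cell in row 1 that can hold 4 is (1,3).
Therefore (1,3) = 4.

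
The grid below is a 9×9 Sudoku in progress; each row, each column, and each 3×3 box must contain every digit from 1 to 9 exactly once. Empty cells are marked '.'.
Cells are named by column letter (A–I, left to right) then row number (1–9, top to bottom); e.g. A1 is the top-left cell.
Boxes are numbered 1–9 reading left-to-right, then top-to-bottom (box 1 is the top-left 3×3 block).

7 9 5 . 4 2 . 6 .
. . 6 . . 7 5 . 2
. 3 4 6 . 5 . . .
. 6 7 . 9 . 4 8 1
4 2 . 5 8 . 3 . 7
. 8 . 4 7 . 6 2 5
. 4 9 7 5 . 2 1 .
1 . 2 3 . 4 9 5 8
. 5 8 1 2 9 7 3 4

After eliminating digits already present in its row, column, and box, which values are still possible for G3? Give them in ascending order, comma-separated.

Row 3 already contains {3, 4, 5, 6}.
Column G already contains {2, 3, 4, 5, 6, 7, 9}.
Its 3×3 block (box 3) already contains {2, 5, 6}.
Removing those from 1–9 leaves {1, 8} as the candidates for G3.

1,8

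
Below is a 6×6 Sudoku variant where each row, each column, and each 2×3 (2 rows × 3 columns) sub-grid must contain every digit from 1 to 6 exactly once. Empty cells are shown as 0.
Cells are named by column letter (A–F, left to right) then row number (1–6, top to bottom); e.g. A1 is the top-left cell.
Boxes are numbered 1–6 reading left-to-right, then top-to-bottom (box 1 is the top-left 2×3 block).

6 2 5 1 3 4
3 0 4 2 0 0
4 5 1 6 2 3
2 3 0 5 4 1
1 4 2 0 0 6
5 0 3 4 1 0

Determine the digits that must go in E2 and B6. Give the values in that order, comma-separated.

6,6

For E2:
  Consider where 6 can go in box 2.
  F2 is out (column F already has a 6).
  So the only cell in box 2 that can hold 6 is E2.
  So E2 = 6.
For B6:
  Row 6 already contains {1, 3, 4, 5}.
  Column B already contains {2, 3, 4, 5}.
  Its 2×3 block (box 5) already contains {1, 2, 3, 4, 5}.
  The only value from 1–6 not eliminated is 6, so B6 = 6.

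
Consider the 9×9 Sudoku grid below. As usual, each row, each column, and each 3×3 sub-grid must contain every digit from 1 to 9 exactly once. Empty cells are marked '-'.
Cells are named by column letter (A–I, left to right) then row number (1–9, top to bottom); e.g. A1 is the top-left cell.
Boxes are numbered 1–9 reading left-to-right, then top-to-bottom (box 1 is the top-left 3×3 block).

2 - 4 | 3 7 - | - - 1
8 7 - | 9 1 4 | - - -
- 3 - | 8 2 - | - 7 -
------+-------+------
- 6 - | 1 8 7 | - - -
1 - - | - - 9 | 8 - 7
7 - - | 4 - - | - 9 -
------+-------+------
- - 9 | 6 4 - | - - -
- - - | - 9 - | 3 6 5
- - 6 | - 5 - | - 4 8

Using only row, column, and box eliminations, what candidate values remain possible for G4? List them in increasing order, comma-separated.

Row 4 already contains {1, 6, 7, 8}.
Column G already contains {3, 8}.
Its 3×3 block (box 6) already contains {7, 8, 9}.
Removing those from 1–9 leaves {2, 4, 5} as the candidates for G4.

2,4,5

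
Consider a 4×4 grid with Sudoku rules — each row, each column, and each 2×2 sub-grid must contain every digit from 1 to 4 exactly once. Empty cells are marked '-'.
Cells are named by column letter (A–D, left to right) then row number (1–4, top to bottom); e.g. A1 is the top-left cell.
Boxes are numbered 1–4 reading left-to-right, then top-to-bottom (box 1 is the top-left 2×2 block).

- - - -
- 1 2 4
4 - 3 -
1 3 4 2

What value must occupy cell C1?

Row 1 already contains {}.
Column C already contains {2, 3, 4}.
Its 2×2 block (box 2) already contains {2, 4}.
The only value from 1–4 not eliminated is 1, so C1 = 1.

1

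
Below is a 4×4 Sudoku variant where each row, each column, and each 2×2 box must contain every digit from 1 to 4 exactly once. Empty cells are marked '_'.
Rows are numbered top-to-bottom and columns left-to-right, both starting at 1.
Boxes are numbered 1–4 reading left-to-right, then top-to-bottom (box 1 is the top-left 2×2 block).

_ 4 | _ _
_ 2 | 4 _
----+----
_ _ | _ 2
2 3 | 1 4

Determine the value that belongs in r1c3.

Cell r1c3 itself could take any of {2, 3} by direct elimination.
Consider where 2 can go in row 1.
r1c1 is out (column 1 already has a 2).
r1c4 is out (column 4 already has a 2).
So the only cell in row 1 that can hold 2 is r1c3.
Therefore r1c3 = 2.

2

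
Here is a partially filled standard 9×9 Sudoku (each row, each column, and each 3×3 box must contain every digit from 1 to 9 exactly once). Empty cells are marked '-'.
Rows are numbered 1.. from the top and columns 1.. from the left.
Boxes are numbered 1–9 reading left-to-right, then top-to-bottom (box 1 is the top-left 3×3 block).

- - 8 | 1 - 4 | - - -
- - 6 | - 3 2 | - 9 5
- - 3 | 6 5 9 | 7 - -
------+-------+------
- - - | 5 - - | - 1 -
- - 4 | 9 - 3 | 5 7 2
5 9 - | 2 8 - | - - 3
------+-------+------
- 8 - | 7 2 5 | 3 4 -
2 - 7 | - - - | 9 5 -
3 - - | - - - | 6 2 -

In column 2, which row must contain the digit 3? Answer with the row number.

Consider where 3 can go in column 2.
row 1, column 2 is out (box 1 already has a 3). row 2, column 2 is out (row 2 already has a 3). row 3, column 2 is out (row 3 already has a 3). row 5, column 2 is out (row 5 already has a 3). The remaining empty cells in column 2 are similarly blocked.
So the only cell in column 2 that can hold 3 is row 4, column 2.
That is row 4.

4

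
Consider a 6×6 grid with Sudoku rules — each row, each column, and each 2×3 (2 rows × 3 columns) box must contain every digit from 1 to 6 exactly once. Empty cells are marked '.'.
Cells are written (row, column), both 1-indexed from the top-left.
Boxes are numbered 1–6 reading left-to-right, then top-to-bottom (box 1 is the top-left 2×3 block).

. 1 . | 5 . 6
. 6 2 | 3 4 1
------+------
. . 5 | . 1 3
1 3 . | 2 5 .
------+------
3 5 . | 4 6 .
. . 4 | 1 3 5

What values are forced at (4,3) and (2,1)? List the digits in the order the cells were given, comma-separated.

For (4,3):
  Row 4 already contains {1, 2, 3, 5}.
  Column 3 already contains {2, 4, 5}.
  Its 2×3 block (box 3) already contains {1, 3, 5}.
  The only value from 1–6 not eliminated is 6, so (4,3) = 6.
For (2,1):
  Row 2 already contains {1, 2, 3, 4, 6}.
  Column 1 already contains {1, 3}.
  Its 2×3 block (box 1) already contains {1, 2, 6}.
  The only value from 1–6 not eliminated is 5, so (2,1) = 5.

6,5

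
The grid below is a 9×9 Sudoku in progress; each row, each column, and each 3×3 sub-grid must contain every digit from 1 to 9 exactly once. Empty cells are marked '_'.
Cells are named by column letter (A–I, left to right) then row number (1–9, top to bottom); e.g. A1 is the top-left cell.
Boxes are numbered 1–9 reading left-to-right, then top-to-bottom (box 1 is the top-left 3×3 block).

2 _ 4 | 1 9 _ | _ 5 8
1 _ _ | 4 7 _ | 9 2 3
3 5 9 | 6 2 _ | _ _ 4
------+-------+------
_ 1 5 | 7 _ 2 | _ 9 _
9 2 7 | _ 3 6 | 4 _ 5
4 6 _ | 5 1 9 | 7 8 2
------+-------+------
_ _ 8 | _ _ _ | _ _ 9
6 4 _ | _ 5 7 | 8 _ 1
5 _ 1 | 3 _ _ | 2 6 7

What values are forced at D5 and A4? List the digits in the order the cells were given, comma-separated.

8,8

For D5:
  Row 5 already contains {2, 3, 4, 5, 6, 7, 9}.
  Column D already contains {1, 3, 4, 5, 6, 7}.
  Its 3×3 block (box 5) already contains {1, 2, 3, 5, 6, 7, 9}.
  The only value from 1–9 not eliminated is 8, so D5 = 8.
For A4:
  Row 4 already contains {1, 2, 5, 7, 9}.
  Column A already contains {1, 2, 3, 4, 5, 6, 9}.
  Its 3×3 block (box 4) already contains {1, 2, 4, 5, 6, 7, 9}.
  The only value from 1–9 not eliminated is 8, so A4 = 8.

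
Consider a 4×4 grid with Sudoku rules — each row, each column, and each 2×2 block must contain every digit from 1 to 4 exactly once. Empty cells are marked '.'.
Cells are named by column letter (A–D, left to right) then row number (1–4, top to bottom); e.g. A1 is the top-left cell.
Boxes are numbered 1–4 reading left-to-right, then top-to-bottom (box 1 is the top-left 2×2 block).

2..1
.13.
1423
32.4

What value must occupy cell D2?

2

Row 2 already contains {1, 3}.
Column D already contains {1, 3, 4}.
Its 2×2 block (box 2) already contains {1, 3}.
The only value from 1–4 not eliminated is 2, so D2 = 2.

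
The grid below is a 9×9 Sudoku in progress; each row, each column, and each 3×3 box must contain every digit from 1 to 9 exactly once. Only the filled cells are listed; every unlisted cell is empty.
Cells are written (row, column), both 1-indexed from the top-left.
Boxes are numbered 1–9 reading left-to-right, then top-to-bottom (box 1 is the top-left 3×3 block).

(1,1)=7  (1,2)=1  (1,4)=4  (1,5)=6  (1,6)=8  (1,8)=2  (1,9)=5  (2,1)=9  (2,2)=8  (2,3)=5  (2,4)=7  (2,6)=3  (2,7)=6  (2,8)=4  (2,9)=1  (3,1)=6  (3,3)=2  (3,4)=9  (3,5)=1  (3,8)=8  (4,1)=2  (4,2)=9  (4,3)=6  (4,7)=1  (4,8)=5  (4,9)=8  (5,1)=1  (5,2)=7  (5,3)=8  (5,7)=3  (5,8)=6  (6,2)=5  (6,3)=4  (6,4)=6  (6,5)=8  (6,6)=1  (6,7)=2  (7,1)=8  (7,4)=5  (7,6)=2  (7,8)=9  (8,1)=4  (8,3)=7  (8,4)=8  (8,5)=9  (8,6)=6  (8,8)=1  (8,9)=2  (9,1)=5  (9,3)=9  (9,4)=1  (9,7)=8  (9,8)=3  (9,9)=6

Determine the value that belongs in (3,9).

Cell (3,9) itself could take any of {3, 7} by direct elimination.
Consider where 3 can go in box 3.
(1,7) is out (column 7 already has a 3).
(3,7) is out (column 7 already has a 3).
So the only cell in box 3 that can hold 3 is (3,9).
Therefore (3,9) = 3.

3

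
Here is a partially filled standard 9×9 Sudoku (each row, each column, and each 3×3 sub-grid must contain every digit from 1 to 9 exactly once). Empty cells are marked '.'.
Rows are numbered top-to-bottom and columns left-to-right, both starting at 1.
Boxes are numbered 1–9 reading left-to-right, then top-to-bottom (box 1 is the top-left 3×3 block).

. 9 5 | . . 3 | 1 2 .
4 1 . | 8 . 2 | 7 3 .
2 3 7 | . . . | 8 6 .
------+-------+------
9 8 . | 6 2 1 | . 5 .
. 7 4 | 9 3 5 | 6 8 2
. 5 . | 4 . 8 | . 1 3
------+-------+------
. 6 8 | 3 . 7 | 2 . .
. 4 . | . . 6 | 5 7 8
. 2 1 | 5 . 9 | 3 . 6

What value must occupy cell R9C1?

Row 9 already contains {1, 2, 3, 5, 6, 9}.
Column 1 already contains {2, 4, 9}.
Its 3×3 block (box 7) already contains {1, 2, 4, 6, 8}.
The only value from 1–9 not eliminated is 7, so R9C1 = 7.

7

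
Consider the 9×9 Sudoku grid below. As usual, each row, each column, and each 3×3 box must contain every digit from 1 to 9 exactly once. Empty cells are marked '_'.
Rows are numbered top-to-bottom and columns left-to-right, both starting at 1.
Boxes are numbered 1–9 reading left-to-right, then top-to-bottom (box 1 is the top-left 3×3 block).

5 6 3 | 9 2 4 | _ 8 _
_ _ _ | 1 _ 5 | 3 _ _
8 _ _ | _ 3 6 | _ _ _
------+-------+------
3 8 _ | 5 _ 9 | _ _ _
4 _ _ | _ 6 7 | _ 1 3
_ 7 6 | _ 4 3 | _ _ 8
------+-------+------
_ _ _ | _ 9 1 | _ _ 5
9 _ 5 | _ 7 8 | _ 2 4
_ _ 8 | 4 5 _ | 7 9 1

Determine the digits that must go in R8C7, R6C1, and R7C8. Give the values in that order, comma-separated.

For R8C7:
  Row 8 already contains {2, 4, 5, 7, 8, 9}.
  Column 7 already contains {3, 7}.
  Its 3×3 block (box 9) already contains {1, 2, 4, 5, 7, 9}.
  The only value from 1–9 not eliminated is 6, so R8C7 = 6.
For R6C1:
  Consider where 1 can go in column 1.
  R2C1 is out (row 2 already has a 1).
  R7C1 is out (row 7 already has a 1).
  R9C1 is out (row 9 already has a 1).
  So the only cell in column 1 that can hold 1 is R6C1.
  So R6C1 = 1.
For R7C8:
  Consider where 3 can go in box 9.
  R7C7 is out (column 7 already has a 3).
  R8C7 is out (column 7 already has a 3).
  So the only cell in box 9 that can hold 3 is R7C8.
  So R7C8 = 3.

6,1,3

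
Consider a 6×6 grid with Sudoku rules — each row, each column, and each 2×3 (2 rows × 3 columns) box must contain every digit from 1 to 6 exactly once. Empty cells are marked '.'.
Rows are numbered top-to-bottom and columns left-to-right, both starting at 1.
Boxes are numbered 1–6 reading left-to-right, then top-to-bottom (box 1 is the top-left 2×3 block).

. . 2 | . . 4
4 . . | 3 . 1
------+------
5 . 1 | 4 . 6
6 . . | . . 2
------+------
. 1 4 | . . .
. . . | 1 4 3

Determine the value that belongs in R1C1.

1

Cell R1C1 itself could take any of {1, 3} by direct elimination.
Consider where 1 can go in column 1.
R5C1 is out (row 5 already has a 1).
R6C1 is out (row 6 already has a 1).
So the only cell in column 1 that can hold 1 is R1C1.
Therefore R1C1 = 1.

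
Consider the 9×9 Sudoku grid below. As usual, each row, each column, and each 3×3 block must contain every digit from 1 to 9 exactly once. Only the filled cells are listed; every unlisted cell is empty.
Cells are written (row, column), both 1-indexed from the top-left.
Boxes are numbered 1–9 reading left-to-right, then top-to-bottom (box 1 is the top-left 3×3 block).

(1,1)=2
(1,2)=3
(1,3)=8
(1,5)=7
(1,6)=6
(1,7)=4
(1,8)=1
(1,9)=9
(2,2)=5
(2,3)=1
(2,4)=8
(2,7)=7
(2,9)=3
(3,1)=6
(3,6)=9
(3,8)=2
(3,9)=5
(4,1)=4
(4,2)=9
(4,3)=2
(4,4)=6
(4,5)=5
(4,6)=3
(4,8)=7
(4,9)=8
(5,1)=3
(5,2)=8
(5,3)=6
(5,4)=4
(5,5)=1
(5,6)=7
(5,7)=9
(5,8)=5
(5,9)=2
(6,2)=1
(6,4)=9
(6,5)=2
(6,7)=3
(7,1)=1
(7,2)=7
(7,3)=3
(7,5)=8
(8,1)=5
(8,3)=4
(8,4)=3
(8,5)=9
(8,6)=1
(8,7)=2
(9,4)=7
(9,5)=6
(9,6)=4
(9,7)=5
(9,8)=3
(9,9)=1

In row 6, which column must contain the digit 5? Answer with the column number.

3

Consider where 5 can go in row 6.
(6,1) is out (column 1 already has a 5).
(6,6) is out (box 5 already has a 5).
(6,8) is out (column 8 already has a 5).
(6,9) is out (column 9 already has a 5).
So the only cell in row 6 that can hold 5 is (6,3).
That is column 3.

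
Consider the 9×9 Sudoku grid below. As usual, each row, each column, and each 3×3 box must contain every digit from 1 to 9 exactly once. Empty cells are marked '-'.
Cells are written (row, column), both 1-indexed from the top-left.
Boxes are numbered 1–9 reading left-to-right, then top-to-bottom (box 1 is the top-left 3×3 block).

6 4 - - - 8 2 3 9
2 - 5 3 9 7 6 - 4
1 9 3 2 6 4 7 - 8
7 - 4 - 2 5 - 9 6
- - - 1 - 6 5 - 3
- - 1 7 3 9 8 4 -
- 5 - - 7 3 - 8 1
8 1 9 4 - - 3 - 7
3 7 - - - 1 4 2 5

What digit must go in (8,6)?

Row 8 already contains {1, 3, 4, 7, 8, 9}.
Column 6 already contains {1, 3, 4, 5, 6, 7, 8, 9}.
Its 3×3 block (box 8) already contains {1, 3, 4, 7}.
The only value from 1–9 not eliminated is 2, so (8,6) = 2.

2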